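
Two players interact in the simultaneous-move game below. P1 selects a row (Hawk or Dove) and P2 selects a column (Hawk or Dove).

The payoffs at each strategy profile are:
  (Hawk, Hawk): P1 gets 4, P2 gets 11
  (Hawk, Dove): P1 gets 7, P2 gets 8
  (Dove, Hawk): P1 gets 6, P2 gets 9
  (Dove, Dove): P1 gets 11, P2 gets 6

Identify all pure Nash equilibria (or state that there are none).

(Hawk, Hawk): P1 prefers Dove (6 > 4) — not an equilibrium.
(Hawk, Dove): P1 prefers Dove (11 > 7); P2 prefers Hawk (11 > 8) — not an equilibrium.
(Dove, Hawk): P1 gets 6 ≥ 4 from Hawk, and P2 gets 9 ≥ 6 from Dove — Nash equilibrium.
(Dove, Dove): P2 prefers Hawk (9 > 6) — not an equilibrium.

(Dove, Hawk)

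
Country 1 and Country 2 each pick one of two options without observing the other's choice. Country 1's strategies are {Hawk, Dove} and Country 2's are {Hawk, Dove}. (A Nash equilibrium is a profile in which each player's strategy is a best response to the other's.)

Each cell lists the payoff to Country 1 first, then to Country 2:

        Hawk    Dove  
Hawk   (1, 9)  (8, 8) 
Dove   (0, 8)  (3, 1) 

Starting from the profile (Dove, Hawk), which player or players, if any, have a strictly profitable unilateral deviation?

Country 1 at (Dove, Hawk) earns 0; deviating to Hawk yields 1 — a strict improvement.
Country 2 earns 8; deviating to Dove yields 1 — not better.
Only Country 1 has a strictly profitable deviation.

Country 1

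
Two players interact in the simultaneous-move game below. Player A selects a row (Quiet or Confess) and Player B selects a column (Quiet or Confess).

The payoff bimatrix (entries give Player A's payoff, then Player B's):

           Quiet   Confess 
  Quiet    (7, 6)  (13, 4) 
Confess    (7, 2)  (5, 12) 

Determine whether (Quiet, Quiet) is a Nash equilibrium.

Yes

At (Quiet, Quiet), Player A earns 7; switching to Confess would give 7, so Player A has no profitable deviation.
Player B earns 6; switching to Confess would give 4, so Player B has no profitable deviation.
Neither player can gain by a unilateral deviation, so this profile is a Nash equilibrium.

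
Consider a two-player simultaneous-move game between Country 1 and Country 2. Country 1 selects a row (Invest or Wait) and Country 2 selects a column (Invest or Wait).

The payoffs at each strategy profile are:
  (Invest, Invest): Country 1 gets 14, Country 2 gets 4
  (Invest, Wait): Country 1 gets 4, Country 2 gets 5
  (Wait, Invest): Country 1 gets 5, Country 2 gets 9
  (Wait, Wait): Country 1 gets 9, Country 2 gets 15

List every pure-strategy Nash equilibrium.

(Invest, Invest): Country 2 prefers Wait (5 > 4) — not an equilibrium.
(Invest, Wait): Country 1 prefers Wait (9 > 4) — not an equilibrium.
(Wait, Invest): Country 1 prefers Invest (14 > 5); Country 2 prefers Wait (15 > 9) — not an equilibrium.
(Wait, Wait): Country 1 gets 9 ≥ 4 from Invest, and Country 2 gets 15 ≥ 9 from Invest — Nash equilibrium.

(Wait, Wait)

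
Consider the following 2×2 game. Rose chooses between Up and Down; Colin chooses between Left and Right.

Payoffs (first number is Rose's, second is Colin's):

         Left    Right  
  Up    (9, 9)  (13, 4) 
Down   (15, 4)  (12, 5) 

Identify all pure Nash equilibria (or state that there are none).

(Up, Left): Rose prefers Down (15 > 9) — not an equilibrium.
(Up, Right): Colin prefers Left (9 > 4) — not an equilibrium.
(Down, Left): Colin prefers Right (5 > 4) — not an equilibrium.
(Down, Right): Rose prefers Up (13 > 12) — not an equilibrium.

none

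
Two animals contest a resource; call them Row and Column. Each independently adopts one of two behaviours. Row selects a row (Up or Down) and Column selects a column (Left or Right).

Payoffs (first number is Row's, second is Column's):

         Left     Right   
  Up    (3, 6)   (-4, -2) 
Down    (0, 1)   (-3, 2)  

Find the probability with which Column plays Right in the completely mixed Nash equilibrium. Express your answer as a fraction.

Let c be the probability that Column plays Left. In a completely mixed equilibrium, Row must be indifferent between Up and Down.
Row's expected payoff from Up is 3c − 4(1−c); from Down it is −3(1−c).
Setting these equal: 7c − 4 = 3c − 3, so c = 1/4.
Therefore Column plays Right with probability 1 − 1/4 = 3/4.

3/4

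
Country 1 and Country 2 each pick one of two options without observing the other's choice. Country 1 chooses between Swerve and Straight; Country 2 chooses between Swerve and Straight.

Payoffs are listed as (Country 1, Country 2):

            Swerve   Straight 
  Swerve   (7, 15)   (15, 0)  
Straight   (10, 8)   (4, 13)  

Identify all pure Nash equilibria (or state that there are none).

(Swerve, Swerve): Country 1 prefers Straight (10 > 7) — not an equilibrium.
(Swerve, Straight): Country 2 prefers Swerve (15 > 0) — not an equilibrium.
(Straight, Swerve): Country 2 prefers Straight (13 > 8) — not an equilibrium.
(Straight, Straight): Country 1 prefers Swerve (15 > 4) — not an equilibrium.

none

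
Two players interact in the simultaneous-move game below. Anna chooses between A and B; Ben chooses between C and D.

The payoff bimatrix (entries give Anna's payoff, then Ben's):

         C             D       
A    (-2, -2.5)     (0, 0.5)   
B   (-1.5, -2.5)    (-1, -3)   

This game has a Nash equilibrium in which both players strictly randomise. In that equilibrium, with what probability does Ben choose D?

Let q be the probability that Ben plays C. In a completely mixed equilibrium, Anna must be indifferent between A and B.
Anna's expected payoff from A is −2q; from B it is −1.5q − (1−q).
Setting these equal: −2q = −0.5q − 1, so q = 2/3.
Therefore Ben plays D with probability 1 − 2/3 = 1/3.

1/3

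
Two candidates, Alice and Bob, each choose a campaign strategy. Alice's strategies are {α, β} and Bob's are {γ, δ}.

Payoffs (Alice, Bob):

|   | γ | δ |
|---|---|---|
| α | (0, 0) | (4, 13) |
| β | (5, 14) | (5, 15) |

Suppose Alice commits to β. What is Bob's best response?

δ

Against β, Bob earns 14 from γ and 15 from δ.
So δ is the best response.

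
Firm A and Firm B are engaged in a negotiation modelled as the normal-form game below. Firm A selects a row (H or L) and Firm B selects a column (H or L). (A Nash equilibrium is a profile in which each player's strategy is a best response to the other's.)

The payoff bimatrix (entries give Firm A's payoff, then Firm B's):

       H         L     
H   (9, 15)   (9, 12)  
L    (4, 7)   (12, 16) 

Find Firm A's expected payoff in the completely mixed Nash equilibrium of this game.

9

First find y, the probability Firm B plays H, from Firm A's indifference between H and L: 9y + 9(1−y) = 4y + 12(1−y), giving y = 3/8.
Since Firm A is indifferent in equilibrium, Firm A's expected payoff equals the payoff from either row against (3/8, 5/8). Using H: 9(3/8) + 9(5/8) = 9.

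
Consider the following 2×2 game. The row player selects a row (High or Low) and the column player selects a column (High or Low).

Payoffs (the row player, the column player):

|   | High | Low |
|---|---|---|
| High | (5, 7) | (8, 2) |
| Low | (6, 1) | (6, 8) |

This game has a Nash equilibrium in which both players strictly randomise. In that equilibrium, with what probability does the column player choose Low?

1/3

Let c be the probability that the column player plays High. In a completely mixed equilibrium, the row player must be indifferent between High and Low.
The row player's expected payoff from High is 5c + 8(1−c); from Low it is 6c + 6(1−c).
Setting these equal: −3c + 8 = 6, so c = 2/3.
Therefore the column player plays Low with probability 1 − 2/3 = 1/3.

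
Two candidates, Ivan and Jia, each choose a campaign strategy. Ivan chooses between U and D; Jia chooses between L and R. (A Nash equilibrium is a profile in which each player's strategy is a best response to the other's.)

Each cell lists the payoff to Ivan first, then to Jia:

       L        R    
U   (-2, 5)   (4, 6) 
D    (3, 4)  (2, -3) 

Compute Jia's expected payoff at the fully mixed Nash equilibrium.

39/8

First find x, the probability Ivan plays U, from Jia's indifference between L and R: 5x + 4(1−x) = 6x − 3(1−x), giving x = 7/8.
Since Jia is indifferent in equilibrium, Jia's expected payoff equals the payoff from either column against (7/8, 1/8). Using L: 5(7/8) + 4(1/8) = 39/8.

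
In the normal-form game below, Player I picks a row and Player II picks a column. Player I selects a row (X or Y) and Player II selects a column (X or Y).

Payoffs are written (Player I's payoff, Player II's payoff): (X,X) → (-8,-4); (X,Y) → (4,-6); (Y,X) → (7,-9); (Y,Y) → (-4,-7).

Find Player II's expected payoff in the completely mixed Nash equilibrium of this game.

-13/2

First find p, the probability Player I plays X, from Player II's indifference between X and Y: −4p − 9(1−p) = −6p − 7(1−p), giving p = 1/2.
Since Player II is indifferent in equilibrium, Player II's expected payoff equals the payoff from either column against (1/2, 1/2). Using X: −4(1/2) − 9(1/2) = -13/2.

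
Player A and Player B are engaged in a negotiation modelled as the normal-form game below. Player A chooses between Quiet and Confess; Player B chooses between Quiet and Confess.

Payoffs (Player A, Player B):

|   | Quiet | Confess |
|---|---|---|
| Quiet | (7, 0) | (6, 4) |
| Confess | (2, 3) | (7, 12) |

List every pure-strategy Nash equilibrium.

(Quiet, Quiet): Player B prefers Confess (4 > 0) — not an equilibrium.
(Quiet, Confess): Player A prefers Confess (7 > 6) — not an equilibrium.
(Confess, Quiet): Player A prefers Quiet (7 > 2); Player B prefers Confess (12 > 3) — not an equilibrium.
(Confess, Confess): Player A gets 7 ≥ 6 from Quiet, and Player B gets 12 ≥ 3 from Quiet — Nash equilibrium.

(Confess, Confess)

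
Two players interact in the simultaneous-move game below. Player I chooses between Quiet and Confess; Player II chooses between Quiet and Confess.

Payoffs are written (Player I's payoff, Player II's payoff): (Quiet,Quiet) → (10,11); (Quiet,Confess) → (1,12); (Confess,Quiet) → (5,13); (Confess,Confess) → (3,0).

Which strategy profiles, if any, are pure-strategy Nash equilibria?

(Quiet, Quiet): Player II prefers Confess (12 > 11) — not an equilibrium.
(Quiet, Confess): Player I prefers Confess (3 > 1) — not an equilibrium.
(Confess, Quiet): Player I prefers Quiet (10 > 5) — not an equilibrium.
(Confess, Confess): Player II prefers Quiet (13 > 0) — not an equilibrium.

none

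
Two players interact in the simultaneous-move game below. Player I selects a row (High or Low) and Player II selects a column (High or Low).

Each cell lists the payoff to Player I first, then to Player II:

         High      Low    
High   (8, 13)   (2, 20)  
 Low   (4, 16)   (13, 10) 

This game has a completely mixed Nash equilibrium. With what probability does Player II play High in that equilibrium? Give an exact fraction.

11/15

Let y be the probability that Player II plays High. In a completely mixed equilibrium, Player I must be indifferent between High and Low.
Player I's expected payoff from High is 8y + 2(1−y); from Low it is 4y + 13(1−y).
Setting these equal: 6y + 2 = −9y + 13, so y = 11/15.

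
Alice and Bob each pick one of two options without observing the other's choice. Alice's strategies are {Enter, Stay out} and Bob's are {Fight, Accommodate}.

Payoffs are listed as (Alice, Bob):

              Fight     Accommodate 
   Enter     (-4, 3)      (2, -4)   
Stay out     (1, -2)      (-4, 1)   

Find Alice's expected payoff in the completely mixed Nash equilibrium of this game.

-14/11

First find q, the probability Bob plays Fight, from Alice's indifference between Enter and Stay out: −4q + 2(1−q) = q − 4(1−q), giving q = 6/11.
Since Alice is indifferent in equilibrium, Alice's expected payoff equals the payoff from either row against (6/11, 5/11). Using Enter: −4(6/11) + 2(5/11) = -14/11.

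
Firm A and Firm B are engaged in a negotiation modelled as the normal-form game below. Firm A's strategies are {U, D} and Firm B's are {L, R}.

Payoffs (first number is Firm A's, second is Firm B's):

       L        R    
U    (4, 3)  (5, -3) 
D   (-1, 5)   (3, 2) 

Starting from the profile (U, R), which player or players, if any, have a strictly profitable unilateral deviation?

Firm B

Firm A at (U, R) earns 5; deviating to D yields 3 — not better.
Firm B earns -3; deviating to L yields 3 — a strict improvement.
Only Firm B has a strictly profitable deviation.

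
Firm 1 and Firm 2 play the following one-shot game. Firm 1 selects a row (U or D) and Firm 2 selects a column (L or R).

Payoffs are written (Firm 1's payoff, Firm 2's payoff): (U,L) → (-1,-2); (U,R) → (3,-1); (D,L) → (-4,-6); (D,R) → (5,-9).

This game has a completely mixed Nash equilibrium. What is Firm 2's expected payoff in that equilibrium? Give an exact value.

-3

First find p, the probability Firm 1 plays U, from Firm 2's indifference between L and R: −2p − 6(1−p) = −p − 9(1−p), giving p = 3/4.
Since Firm 2 is indifferent in equilibrium, Firm 2's expected payoff equals the payoff from either column against (3/4, 1/4). Using L: −2(3/4) − 6(1/4) = -3.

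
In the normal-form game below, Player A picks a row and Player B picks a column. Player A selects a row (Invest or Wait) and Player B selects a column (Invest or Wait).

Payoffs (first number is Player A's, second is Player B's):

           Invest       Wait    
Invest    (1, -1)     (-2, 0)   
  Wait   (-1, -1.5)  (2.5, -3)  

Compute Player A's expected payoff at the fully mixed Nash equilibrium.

1/13

First find y, the probability Player B plays Invest, from Player A's indifference between Invest and Wait: y − 2(1−y) = −y + 2.5(1−y), giving y = 9/13.
Since Player A is indifferent in equilibrium, Player A's expected payoff equals the payoff from either row against (9/13, 4/13). Using Invest: (9/13) − 2(4/13) = 1/13.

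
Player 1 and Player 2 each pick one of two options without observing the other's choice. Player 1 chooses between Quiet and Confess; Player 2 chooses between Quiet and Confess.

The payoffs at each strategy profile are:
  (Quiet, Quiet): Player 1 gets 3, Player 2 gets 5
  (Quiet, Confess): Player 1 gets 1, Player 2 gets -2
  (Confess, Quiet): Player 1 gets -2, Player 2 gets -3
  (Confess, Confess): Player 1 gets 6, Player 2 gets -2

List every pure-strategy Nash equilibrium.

(Quiet, Quiet) and (Confess, Confess)

(Quiet, Quiet): Player 1 gets 3 ≥ -2 from Confess, and Player 2 gets 5 ≥ -2 from Confess — Nash equilibrium.
(Quiet, Confess): Player 1 prefers Confess (6 > 1); Player 2 prefers Quiet (5 > -2) — not an equilibrium.
(Confess, Quiet): Player 1 prefers Quiet (3 > -2); Player 2 prefers Confess (-2 > -3) — not an equilibrium.
(Confess, Confess): Player 1 gets 6 ≥ 1 from Quiet, and Player 2 gets -2 ≥ -3 from Quiet — Nash equilibrium.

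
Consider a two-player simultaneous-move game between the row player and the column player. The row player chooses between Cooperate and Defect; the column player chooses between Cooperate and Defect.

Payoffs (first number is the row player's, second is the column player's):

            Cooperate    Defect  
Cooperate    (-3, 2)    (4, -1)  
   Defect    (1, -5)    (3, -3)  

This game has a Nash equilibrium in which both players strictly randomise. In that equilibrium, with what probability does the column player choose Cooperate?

Let c be the probability that the column player plays Cooperate. In a completely mixed equilibrium, the row player must be indifferent between Cooperate and Defect.
The row player's expected payoff from Cooperate is −3c + 4(1−c); from Defect it is c + 3(1−c).
Setting these equal: −7c + 4 = −2c + 3, so c = 1/5.

1/5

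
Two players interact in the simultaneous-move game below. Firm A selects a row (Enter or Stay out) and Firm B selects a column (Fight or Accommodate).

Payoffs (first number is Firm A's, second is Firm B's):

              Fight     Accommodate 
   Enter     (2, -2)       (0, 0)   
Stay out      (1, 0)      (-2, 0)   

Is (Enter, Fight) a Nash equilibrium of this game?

At (Enter, Fight), Firm A earns 2; switching to Stay out would give 1, so Firm A has no profitable deviation.
Firm B earns -2; switching to Accommodate would give 0, so Firm B would deviate.
Since at least one player can profitably deviate, this is not a Nash equilibrium.

No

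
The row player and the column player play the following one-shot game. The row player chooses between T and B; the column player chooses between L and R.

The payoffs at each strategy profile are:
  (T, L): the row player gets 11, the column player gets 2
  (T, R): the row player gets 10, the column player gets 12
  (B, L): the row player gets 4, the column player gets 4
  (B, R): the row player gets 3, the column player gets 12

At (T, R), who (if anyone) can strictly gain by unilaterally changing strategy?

Neither

The row player at (T, R) earns 10; deviating to B yields 3 — not better.
The column player earns 12; deviating to L yields 2 — not better.
Neither player can strictly improve; the profile is a Nash equilibrium.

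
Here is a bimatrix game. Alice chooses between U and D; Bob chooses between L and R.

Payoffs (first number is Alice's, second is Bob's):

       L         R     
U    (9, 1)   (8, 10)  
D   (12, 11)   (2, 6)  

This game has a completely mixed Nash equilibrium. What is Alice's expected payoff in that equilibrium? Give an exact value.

First find q, the probability Bob plays L, from Alice's indifference between U and D: 9q + 8(1−q) = 12q + 2(1−q), giving q = 2/3.
Since Alice is indifferent in equilibrium, Alice's expected payoff equals the payoff from either row against (2/3, 1/3). Using U: 9(2/3) + 8(1/3) = 26/3.

26/3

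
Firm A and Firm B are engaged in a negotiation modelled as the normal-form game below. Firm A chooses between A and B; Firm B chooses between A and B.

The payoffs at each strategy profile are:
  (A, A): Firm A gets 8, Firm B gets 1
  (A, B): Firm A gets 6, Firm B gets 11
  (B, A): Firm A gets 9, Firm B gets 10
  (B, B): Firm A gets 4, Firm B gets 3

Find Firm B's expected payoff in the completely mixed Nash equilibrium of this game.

107/17

First find x, the probability Firm A plays A, from Firm B's indifference between A and B: x + 10(1−x) = 11x + 3(1−x), giving x = 7/17.
Since Firm B is indifferent in equilibrium, Firm B's expected payoff equals the payoff from either column against (7/17, 10/17). Using A: (7/17) + 10(10/17) = 107/17.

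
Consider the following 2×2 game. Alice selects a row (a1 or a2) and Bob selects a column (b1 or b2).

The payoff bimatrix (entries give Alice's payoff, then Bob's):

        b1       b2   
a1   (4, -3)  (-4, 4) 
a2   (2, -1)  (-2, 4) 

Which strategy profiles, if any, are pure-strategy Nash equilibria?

(a1, b1): Bob prefers b2 (4 > -3) — not an equilibrium.
(a1, b2): Alice prefers a2 (-2 > -4) — not an equilibrium.
(a2, b1): Alice prefers a1 (4 > 2); Bob prefers b2 (4 > -1) — not an equilibrium.
(a2, b2): Alice gets -2 ≥ -4 from a1, and Bob gets 4 ≥ -1 from b1 — Nash equilibrium.

(a2, b2)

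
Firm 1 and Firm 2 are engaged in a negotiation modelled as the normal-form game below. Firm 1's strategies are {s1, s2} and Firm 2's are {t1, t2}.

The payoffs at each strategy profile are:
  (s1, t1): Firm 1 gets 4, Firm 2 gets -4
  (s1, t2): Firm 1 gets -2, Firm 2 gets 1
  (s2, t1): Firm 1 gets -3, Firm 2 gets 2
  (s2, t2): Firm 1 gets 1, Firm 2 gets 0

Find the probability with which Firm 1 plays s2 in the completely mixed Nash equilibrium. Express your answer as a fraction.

5/7

Let x be the probability that Firm 1 plays s1. In a completely mixed equilibrium, Firm 2 must be indifferent between t1 and t2.
Firm 2's expected payoff from t1 is −4x + 2(1−x); from t2 it is x.
Setting these equal: −6x + 2 = x, so x = 2/7.
Therefore Firm 1 plays s2 with probability 1 − 2/7 = 5/7.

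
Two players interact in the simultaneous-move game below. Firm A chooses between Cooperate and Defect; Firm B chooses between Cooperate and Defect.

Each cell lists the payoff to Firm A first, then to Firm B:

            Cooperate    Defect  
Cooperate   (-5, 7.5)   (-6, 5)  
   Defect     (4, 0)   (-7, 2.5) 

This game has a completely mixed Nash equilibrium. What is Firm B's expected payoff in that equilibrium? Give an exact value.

15/4

First find x, the probability Firm A plays Cooperate, from Firm B's indifference between Cooperate and Defect: 7.5x = 5x + 2.5(1−x), giving x = 1/2.
Since Firm B is indifferent in equilibrium, Firm B's expected payoff equals the payoff from either column against (1/2, 1/2). Using Cooperate: 7.5(1/2) = 15/4.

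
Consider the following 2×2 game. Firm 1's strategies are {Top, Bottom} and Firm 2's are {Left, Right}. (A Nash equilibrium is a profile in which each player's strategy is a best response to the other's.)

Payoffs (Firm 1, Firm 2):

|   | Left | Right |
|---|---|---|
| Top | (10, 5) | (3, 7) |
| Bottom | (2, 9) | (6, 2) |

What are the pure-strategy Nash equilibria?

(Top, Left): Firm 2 prefers Right (7 > 5) — not an equilibrium.
(Top, Right): Firm 1 prefers Bottom (6 > 3) — not an equilibrium.
(Bottom, Left): Firm 1 prefers Top (10 > 2) — not an equilibrium.
(Bottom, Right): Firm 2 prefers Left (9 > 2) — not an equilibrium.

none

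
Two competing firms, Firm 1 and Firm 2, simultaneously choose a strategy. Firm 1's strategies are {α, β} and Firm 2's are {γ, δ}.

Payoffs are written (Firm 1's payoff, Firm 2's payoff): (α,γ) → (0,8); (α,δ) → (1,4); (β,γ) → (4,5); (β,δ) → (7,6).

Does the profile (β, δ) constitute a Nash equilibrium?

At (β, δ), Firm 1 earns 7; switching to α would give 1, so Firm 1 has no profitable deviation.
Firm 2 earns 6; switching to γ would give 5, so Firm 2 has no profitable deviation.
Neither player can gain by a unilateral deviation, so this profile is a Nash equilibrium.

Yes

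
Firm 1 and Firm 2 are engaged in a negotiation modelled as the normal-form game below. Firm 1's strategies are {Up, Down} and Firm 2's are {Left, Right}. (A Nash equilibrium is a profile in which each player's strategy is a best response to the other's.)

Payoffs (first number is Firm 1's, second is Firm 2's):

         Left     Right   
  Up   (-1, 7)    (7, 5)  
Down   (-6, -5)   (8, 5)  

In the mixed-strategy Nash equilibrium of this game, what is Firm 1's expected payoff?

17/3

First find y, the probability Firm 2 plays Left, from Firm 1's indifference between Up and Down: −y + 7(1−y) = −6y + 8(1−y), giving y = 1/6.
Since Firm 1 is indifferent in equilibrium, Firm 1's expected payoff equals the payoff from either row against (1/6, 5/6). Using Up: −(1/6) + 7(5/6) = 17/3.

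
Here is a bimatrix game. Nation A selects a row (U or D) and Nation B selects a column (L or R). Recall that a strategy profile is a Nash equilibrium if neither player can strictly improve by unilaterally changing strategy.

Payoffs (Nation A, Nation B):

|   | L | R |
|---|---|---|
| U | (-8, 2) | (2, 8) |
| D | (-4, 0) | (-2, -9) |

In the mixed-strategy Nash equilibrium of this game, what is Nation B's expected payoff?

First find p, the probability Nation A plays U, from Nation B's indifference between L and R: 2p = 8p − 9(1−p), giving p = 3/5.
Since Nation B is indifferent in equilibrium, Nation B's expected payoff equals the payoff from either column against (3/5, 2/5). Using L: 2(3/5) = 6/5.

6/5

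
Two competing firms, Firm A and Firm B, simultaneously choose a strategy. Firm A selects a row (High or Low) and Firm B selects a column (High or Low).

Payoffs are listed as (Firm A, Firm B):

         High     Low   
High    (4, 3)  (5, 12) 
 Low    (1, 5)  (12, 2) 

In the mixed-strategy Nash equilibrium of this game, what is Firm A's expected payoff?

43/10

First find y, the probability Firm B plays High, from Firm A's indifference between High and Low: 4y + 5(1−y) = y + 12(1−y), giving y = 7/10.
Since Firm A is indifferent in equilibrium, Firm A's expected payoff equals the payoff from either row against (7/10, 3/10). Using High: 4(7/10) + 5(3/10) = 43/10.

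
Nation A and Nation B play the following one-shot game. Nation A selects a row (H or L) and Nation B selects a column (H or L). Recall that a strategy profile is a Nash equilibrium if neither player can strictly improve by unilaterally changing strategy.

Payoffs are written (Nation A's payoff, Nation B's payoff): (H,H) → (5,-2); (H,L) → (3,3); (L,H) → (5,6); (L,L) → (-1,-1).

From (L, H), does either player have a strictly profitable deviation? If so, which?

Nation A at (L, H) earns 5; deviating to H yields 5 — not better.
Nation B earns 6; deviating to L yields -1 — not better.
Neither player can strictly improve; the profile is a Nash equilibrium.

Neither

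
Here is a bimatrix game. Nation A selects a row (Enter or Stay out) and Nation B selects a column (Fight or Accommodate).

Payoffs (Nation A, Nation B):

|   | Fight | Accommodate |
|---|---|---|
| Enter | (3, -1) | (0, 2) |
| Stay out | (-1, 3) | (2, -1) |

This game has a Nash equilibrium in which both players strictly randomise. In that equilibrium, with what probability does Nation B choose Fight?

Let c be the probability that Nation B plays Fight. In a completely mixed equilibrium, Nation A must be indifferent between Enter and Stay out.
Nation A's expected payoff from Enter is 3c; from Stay out it is −c + 2(1−c).
Setting these equal: 3c = −3c + 2, so c = 1/3.

1/3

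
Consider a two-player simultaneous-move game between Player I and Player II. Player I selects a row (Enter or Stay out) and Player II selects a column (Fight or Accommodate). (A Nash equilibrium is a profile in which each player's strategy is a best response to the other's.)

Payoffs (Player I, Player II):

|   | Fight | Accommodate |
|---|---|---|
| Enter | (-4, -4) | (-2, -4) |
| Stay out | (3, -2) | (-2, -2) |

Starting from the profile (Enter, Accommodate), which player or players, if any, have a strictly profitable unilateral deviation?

Player I at (Enter, Accommodate) earns -2; deviating to Stay out yields -2 — not better.
Player II earns -4; deviating to Fight yields -4 — not better.
Neither player can strictly improve; the profile is a Nash equilibrium.

Neither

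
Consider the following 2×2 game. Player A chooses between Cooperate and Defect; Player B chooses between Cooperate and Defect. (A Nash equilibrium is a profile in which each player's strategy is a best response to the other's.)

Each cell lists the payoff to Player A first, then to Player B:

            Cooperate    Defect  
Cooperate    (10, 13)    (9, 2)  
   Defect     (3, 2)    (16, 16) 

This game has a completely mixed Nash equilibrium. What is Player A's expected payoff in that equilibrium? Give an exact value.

19/2

First find y, the probability Player B plays Cooperate, from Player A's indifference between Cooperate and Defect: 10y + 9(1−y) = 3y + 16(1−y), giving y = 1/2.
Since Player A is indifferent in equilibrium, Player A's expected payoff equals the payoff from either row against (1/2, 1/2). Using Cooperate: 10(1/2) + 9(1/2) = 19/2.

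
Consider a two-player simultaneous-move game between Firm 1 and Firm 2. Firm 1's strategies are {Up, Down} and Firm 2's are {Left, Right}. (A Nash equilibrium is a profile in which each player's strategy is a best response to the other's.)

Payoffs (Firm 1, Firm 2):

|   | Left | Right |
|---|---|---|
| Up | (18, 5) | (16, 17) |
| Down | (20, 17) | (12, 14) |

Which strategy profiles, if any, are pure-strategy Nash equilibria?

(Up, Left): Firm 1 prefers Down (20 > 18); Firm 2 prefers Right (17 > 5) — not an equilibrium.
(Up, Right): Firm 1 gets 16 ≥ 12 from Down, and Firm 2 gets 17 ≥ 5 from Left — Nash equilibrium.
(Down, Left): Firm 1 gets 20 ≥ 18 from Up, and Firm 2 gets 17 ≥ 14 from Right — Nash equilibrium.
(Down, Right): Firm 1 prefers Up (16 > 12); Firm 2 prefers Left (17 > 14) — not an equilibrium.

(Up, Right) and (Down, Left)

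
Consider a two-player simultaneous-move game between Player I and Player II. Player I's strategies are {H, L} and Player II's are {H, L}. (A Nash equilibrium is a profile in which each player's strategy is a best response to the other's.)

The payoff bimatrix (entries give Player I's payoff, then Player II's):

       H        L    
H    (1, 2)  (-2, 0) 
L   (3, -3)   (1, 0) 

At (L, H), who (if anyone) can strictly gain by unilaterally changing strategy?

Player II

Player I at (L, H) earns 3; deviating to H yields 1 — not better.
Player II earns -3; deviating to L yields 0 — a strict improvement.
Only Player II has a strictly profitable deviation.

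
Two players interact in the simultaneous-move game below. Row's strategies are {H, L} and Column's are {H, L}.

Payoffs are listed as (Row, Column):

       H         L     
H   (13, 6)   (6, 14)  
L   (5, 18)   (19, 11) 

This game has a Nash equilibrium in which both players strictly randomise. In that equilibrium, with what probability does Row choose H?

Let p be the probability that Row plays H. In a completely mixed equilibrium, Column must be indifferent between H and L.
Column's expected payoff from H is 6p + 18(1−p); from L it is 14p + 11(1−p).
Setting these equal: −12p + 18 = 3p + 11, so p = 7/15.

7/15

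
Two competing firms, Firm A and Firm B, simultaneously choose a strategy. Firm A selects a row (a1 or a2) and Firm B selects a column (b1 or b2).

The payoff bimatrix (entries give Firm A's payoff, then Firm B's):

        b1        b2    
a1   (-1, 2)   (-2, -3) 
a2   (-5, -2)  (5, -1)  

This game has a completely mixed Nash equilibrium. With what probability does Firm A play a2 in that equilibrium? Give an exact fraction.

Let p be the probability that Firm A plays a1. In a completely mixed equilibrium, Firm B must be indifferent between b1 and b2.
Firm B's expected payoff from b1 is 2p − 2(1−p); from b2 it is −3p − (1−p).
Setting these equal: 4p − 2 = −2p − 1, so p = 1/6.
Therefore Firm A plays a2 with probability 1 − 1/6 = 5/6.

5/6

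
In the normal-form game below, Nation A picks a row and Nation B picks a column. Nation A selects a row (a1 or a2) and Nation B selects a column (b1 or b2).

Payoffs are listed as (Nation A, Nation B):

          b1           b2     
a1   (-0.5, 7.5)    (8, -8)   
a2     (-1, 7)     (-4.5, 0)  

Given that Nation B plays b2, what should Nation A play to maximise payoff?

Against b2, Nation A earns 8 from a1 and -4.5 from a2.
So a1 is the best response.

a1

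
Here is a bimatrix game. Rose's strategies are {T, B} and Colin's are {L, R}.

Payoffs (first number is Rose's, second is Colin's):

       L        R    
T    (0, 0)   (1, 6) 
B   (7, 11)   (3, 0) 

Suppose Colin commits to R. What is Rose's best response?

B

Against R, Rose earns 1 from T and 3 from B.
So B is the best response.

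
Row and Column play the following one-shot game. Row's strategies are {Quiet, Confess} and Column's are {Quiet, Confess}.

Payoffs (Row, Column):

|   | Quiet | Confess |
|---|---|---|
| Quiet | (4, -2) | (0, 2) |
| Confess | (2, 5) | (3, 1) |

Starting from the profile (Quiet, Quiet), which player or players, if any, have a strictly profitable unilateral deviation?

Row at (Quiet, Quiet) earns 4; deviating to Confess yields 2 — not better.
Column earns -2; deviating to Confess yields 2 — a strict improvement.
Only Column has a strictly profitable deviation.

Column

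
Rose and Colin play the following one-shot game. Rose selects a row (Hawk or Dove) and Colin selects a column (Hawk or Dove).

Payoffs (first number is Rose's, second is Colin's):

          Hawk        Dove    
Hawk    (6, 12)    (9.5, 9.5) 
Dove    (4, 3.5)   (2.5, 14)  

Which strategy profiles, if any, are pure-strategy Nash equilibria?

(Hawk, Hawk): Rose gets 6 ≥ 4 from Dove, and Colin gets 12 ≥ 9.5 from Dove — Nash equilibrium.
(Hawk, Dove): Colin prefers Hawk (12 > 9.5) — not an equilibrium.
(Dove, Hawk): Rose prefers Hawk (6 > 4); Colin prefers Dove (14 > 3.5) — not an equilibrium.
(Dove, Dove): Rose prefers Hawk (9.5 > 2.5) — not an equilibrium.

(Hawk, Hawk)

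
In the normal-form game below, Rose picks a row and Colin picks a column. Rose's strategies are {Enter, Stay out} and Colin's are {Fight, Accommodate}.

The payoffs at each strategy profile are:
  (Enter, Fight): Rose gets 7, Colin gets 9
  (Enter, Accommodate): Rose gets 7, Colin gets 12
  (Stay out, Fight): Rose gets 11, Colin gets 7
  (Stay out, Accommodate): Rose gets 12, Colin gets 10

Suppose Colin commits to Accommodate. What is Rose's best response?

Against Accommodate, Rose earns 7 from Enter and 12 from Stay out.
So Stay out is the best response.

Stay out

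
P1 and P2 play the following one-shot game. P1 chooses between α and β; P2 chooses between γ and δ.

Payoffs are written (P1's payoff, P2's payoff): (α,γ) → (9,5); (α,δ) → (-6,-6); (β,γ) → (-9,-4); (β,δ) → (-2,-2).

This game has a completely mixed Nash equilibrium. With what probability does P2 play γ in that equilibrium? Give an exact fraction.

2/11

Let q be the probability that P2 plays γ. In a completely mixed equilibrium, P1 must be indifferent between α and β.
P1's expected payoff from α is 9q − 6(1−q); from β it is −9q − 2(1−q).
Setting these equal: 15q − 6 = −7q − 2, so q = 2/11.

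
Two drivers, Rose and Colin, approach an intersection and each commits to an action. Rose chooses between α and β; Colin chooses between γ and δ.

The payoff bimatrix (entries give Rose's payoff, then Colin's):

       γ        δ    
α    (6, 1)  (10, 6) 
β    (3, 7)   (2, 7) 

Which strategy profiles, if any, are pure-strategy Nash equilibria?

(α, δ)

(α, γ): Colin prefers δ (6 > 1) — not an equilibrium.
(α, δ): Rose gets 10 ≥ 2 from β, and Colin gets 6 ≥ 1 from γ — Nash equilibrium.
(β, γ): Rose prefers α (6 > 3) — not an equilibrium.
(β, δ): Rose prefers α (10 > 2) — not an equilibrium.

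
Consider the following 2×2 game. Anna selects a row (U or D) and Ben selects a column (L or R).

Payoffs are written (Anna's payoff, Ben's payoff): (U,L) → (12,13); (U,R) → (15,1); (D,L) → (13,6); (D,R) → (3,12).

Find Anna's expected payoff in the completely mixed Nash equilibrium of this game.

First find q, the probability Ben plays L, from Anna's indifference between U and D: 12q + 15(1−q) = 13q + 3(1−q), giving q = 12/13.
Since Anna is indifferent in equilibrium, Anna's expected payoff equals the payoff from either row against (12/13, 1/13). Using U: 12(12/13) + 15(1/13) = 159/13.

159/13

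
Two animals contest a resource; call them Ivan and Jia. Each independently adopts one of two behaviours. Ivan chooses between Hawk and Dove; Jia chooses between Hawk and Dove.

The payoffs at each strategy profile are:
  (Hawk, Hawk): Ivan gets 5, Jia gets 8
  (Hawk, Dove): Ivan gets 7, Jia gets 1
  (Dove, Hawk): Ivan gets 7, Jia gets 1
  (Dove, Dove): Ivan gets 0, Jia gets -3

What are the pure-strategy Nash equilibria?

(Dove, Hawk)

(Hawk, Hawk): Ivan prefers Dove (7 > 5) — not an equilibrium.
(Hawk, Dove): Jia prefers Hawk (8 > 1) — not an equilibrium.
(Dove, Hawk): Ivan gets 7 ≥ 5 from Hawk, and Jia gets 1 ≥ -3 from Dove — Nash equilibrium.
(Dove, Dove): Ivan prefers Hawk (7 > 0); Jia prefers Hawk (1 > -3) — not an equilibrium.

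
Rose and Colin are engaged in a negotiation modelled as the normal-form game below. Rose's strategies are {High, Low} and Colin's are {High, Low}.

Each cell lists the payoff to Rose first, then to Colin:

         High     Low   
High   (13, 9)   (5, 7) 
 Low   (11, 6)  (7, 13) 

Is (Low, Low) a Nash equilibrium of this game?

At (Low, Low), Rose earns 7; switching to High would give 5, so Rose has no profitable deviation.
Colin earns 13; switching to High would give 6, so Colin has no profitable deviation.
Neither player can gain by a unilateral deviation, so this profile is a Nash equilibrium.

Yes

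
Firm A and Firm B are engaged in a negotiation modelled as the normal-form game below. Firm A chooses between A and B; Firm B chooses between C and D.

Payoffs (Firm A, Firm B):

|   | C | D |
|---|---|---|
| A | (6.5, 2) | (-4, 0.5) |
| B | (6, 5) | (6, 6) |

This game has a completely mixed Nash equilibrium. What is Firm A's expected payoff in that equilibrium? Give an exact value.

6

First find q, the probability Firm B plays C, from Firm A's indifference between A and B: 6.5q − 4(1−q) = 6q + 6(1−q), giving q = 20/21.
Since Firm A is indifferent in equilibrium, Firm A's expected payoff equals the payoff from either row against (20/21, 1/21). Using A: 6.5(20/21) − 4(1/21) = 6.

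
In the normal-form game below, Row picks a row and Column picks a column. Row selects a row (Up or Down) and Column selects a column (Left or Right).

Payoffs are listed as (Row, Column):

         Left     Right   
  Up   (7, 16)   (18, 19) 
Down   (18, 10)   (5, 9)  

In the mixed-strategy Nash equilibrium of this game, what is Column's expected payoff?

23/2

First find p, the probability Row plays Up, from Column's indifference between Left and Right: 16p + 10(1−p) = 19p + 9(1−p), giving p = 1/4.
Since Column is indifferent in equilibrium, Column's expected payoff equals the payoff from either column against (1/4, 3/4). Using Left: 16(1/4) + 10(3/4) = 23/2.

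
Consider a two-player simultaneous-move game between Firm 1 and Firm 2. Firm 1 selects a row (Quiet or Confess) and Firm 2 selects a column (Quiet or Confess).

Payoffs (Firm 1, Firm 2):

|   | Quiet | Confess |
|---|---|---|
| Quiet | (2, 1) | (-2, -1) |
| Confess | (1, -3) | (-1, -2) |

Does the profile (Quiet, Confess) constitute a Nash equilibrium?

At (Quiet, Confess), Firm 1 earns -2; switching to Confess would give -1, so Firm 1 would deviate.
Firm 2 earns -1; switching to Quiet would give 1, so Firm 2 would deviate.
Since at least one player can profitably deviate, this is not a Nash equilibrium.

No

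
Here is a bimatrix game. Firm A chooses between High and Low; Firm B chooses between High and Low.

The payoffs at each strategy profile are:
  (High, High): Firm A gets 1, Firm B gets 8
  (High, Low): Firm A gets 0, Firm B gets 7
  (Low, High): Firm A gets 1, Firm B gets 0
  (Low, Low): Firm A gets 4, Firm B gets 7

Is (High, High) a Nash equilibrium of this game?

Yes

At (High, High), Firm A earns 1; switching to Low would give 1, so Firm A has no profitable deviation.
Firm B earns 8; switching to Low would give 7, so Firm B has no profitable deviation.
Neither player can gain by a unilateral deviation, so this profile is a Nash equilibrium.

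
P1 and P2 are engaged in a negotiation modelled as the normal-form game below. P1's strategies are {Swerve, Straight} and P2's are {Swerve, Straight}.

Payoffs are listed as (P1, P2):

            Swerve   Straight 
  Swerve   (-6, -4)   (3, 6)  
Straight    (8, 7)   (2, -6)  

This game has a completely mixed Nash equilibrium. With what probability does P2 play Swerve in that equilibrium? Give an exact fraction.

1/15

Let c be the probability that P2 plays Swerve. In a completely mixed equilibrium, P1 must be indifferent between Swerve and Straight.
P1's expected payoff from Swerve is −6c + 3(1−c); from Straight it is 8c + 2(1−c).
Setting these equal: −9c + 3 = 6c + 2, so c = 1/15.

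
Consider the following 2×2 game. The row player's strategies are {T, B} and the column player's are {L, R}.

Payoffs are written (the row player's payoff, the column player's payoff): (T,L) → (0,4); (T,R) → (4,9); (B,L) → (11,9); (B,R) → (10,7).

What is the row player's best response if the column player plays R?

B

Against R, the row player earns 4 from T and 10 from B.
So B is the best response.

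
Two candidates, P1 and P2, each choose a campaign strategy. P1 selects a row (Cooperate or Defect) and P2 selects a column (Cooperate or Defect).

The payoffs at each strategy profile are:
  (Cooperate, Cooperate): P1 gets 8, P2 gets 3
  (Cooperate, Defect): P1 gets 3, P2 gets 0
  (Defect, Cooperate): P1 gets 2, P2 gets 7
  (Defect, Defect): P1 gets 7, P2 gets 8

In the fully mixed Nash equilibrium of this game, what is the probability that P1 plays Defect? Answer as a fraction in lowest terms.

Let p be the probability that P1 plays Cooperate. In a completely mixed equilibrium, P2 must be indifferent between Cooperate and Defect.
P2's expected payoff from Cooperate is 3p + 7(1−p); from Defect it is 8(1−p).
Setting these equal: −4p + 7 = −8p + 8, so p = 1/4.
Therefore P1 plays Defect with probability 1 − 1/4 = 3/4.

3/4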